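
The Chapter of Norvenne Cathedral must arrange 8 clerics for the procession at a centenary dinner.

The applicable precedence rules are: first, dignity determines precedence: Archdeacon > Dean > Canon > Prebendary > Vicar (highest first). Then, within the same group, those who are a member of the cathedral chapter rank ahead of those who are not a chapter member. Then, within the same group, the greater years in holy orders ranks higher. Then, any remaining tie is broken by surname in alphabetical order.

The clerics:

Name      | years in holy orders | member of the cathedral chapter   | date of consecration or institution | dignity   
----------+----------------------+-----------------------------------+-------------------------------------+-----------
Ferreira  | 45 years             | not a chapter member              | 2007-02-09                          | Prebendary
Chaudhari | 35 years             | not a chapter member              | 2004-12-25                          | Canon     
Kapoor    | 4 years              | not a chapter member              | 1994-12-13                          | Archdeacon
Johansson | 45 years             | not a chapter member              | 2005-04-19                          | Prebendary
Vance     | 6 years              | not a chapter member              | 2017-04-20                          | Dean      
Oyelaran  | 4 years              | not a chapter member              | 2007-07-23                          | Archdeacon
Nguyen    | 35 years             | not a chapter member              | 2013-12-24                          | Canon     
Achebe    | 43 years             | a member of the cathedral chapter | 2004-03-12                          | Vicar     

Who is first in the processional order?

By dignity: Kapoor and Oyelaran (Archdeacon); then Vance (Dean); then Chaudhari and Nguyen (Canon); then Ferreira and Johansson (Prebendary); then Achebe (Vicar).
Kapoor and Oyelaran are each not a chapter member, so the next rule applies.
Kapoor and Oyelaran both have years in holy orders 4 years, so the next rule applies.
Among Kapoor and Oyelaran, alphabetically by surname: Kapoor before Oyelaran.
Chaudhari and Nguyen are each not a chapter member, so the next rule applies.
Chaudhari and Nguyen both have years in holy orders 35 years, so the next rule applies.
Among Chaudhari and Nguyen, alphabetically by surname: Chaudhari before Nguyen.
Ferreira and Johansson are each not a chapter member, so the next rule applies.
Ferreira and Johansson both have years in holy orders 45 years, so the next rule applies.
Among Ferreira and Johansson, alphabetically by surname: Ferreira before Johansson.
Order: Kapoor, Oyelaran, Vance, Chaudhari, Nguyen, Ferreira, Johansson, Achebe.

Kapoor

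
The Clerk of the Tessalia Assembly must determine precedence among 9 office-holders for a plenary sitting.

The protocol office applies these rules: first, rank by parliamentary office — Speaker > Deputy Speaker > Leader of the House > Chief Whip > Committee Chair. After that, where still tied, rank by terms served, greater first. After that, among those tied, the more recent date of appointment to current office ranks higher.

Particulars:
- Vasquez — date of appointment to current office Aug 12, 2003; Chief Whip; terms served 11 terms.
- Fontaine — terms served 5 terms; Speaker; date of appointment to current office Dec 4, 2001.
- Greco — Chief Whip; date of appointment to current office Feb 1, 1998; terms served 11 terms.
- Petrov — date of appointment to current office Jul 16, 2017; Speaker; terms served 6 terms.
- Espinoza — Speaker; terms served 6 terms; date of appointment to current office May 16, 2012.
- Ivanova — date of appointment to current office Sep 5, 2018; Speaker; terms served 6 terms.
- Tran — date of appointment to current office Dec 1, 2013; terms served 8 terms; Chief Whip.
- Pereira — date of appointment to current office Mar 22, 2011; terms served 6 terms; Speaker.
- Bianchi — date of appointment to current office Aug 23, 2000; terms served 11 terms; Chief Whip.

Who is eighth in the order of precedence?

Greco

By parliamentary office: Ivanova, Petrov, Espinoza, Pereira and Fontaine (Speaker); then Vasquez, Bianchi, Greco and Tran (Chief Whip).
Among Ivanova, Petrov, Espinoza, Pereira and Fontaine, by terms served (higher first): Ivanova, Petrov, Espinoza and Pereira (6 terms) before Fontaine (5 terms).
Among Ivanova, Petrov, Espinoza and Pereira, by date of appointment to current office (later first): Ivanova (Sep 5, 2018) before Petrov (Jul 16, 2017) before Espinoza (May 16, 2012) before Pereira (Mar 22, 2011).
Among Vasquez, Bianchi, Greco and Tran, by terms served (higher first): Vasquez, Bianchi and Greco (11 terms) before Tran (8 terms).
Among Vasquez, Bianchi and Greco, by date of appointment to current office (later first): Vasquez (Aug 12, 2003) before Bianchi (Aug 23, 2000) before Greco (Feb 1, 1998).
Order: Ivanova, Petrov, Espinoza, Pereira, Fontaine, Vasquez, Bianchi, Greco, Tran.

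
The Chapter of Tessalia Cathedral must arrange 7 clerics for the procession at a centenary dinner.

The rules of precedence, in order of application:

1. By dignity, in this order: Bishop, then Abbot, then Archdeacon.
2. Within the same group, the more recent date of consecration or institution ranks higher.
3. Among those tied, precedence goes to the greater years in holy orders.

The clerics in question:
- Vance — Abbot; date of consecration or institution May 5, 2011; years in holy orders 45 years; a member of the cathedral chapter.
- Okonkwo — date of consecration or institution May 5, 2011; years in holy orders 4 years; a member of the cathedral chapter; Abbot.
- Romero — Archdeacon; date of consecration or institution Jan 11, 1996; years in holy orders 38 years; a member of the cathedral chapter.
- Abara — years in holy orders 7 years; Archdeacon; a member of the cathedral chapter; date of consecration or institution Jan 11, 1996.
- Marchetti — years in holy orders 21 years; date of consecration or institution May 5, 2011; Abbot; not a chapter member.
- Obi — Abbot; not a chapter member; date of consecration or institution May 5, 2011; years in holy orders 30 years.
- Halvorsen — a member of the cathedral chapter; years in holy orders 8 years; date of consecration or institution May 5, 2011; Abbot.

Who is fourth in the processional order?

By dignity: Vance, Obi, Marchetti, Halvorsen and Okonkwo (Abbot); then Romero and Abara (Archdeacon).
Vance, Obi, Marchetti, Halvorsen and Okonkwo all have date of consecration or institution May 5, 2011, so the next rule applies.
Among Vance, Obi, Marchetti, Halvorsen and Okonkwo, by years in holy orders (higher first): Vance (45 years) before Obi (30 years) before Marchetti (21 years) before Halvorsen (8 years) before Okonkwo (4 years).
Romero and Abara both have date of consecration or institution Jan 11, 1996, so the next rule applies.
Among Romero and Abara, by years in holy orders (higher first): Romero (38 years) before Abara (7 years).
Order: Vance, Obi, Marchetti, Halvorsen, Okonkwo, Romero, Abara.

Halvorsen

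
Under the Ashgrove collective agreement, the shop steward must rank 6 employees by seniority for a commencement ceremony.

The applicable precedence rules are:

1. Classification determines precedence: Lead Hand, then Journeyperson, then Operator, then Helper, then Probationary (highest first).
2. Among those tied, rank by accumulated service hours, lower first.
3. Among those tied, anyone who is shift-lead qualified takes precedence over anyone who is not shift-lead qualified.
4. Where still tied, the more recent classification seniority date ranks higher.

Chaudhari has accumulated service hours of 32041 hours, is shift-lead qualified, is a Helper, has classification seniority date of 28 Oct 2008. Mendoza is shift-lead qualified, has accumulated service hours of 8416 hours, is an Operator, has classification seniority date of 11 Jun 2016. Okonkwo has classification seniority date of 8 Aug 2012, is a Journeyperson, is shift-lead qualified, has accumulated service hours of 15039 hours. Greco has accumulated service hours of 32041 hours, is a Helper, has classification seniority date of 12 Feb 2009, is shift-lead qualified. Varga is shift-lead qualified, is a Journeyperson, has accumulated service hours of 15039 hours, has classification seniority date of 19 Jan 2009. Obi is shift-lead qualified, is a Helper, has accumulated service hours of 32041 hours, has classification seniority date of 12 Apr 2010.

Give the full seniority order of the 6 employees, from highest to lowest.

By classification: Okonkwo and Varga (Journeyperson); then Mendoza (Operator); then Obi, Greco and Chaudhari (Helper).
Okonkwo and Varga both have accumulated service hours 15039 hours, so the next rule applies.
Okonkwo and Varga are each shift-lead qualified, so the next rule applies.
Among Okonkwo and Varga, by classification seniority date (later first): Okonkwo (8 Aug 2012) before Varga (19 Jan 2009).
Obi, Greco and Chaudhari all have accumulated service hours 32041 hours, so the next rule applies.
Obi, Greco and Chaudhari are each shift-lead qualified, so the next rule applies.
Among Obi, Greco and Chaudhari, by classification seniority date (later first): Obi (12 Apr 2010) before Greco (12 Feb 2009) before Chaudhari (28 Oct 2008).
Full order: Okonkwo, Varga, Mendoza, Obi, Greco, Chaudhari.

Okonkwo, Varga, Mendoza, Obi, Greco, Chaudhari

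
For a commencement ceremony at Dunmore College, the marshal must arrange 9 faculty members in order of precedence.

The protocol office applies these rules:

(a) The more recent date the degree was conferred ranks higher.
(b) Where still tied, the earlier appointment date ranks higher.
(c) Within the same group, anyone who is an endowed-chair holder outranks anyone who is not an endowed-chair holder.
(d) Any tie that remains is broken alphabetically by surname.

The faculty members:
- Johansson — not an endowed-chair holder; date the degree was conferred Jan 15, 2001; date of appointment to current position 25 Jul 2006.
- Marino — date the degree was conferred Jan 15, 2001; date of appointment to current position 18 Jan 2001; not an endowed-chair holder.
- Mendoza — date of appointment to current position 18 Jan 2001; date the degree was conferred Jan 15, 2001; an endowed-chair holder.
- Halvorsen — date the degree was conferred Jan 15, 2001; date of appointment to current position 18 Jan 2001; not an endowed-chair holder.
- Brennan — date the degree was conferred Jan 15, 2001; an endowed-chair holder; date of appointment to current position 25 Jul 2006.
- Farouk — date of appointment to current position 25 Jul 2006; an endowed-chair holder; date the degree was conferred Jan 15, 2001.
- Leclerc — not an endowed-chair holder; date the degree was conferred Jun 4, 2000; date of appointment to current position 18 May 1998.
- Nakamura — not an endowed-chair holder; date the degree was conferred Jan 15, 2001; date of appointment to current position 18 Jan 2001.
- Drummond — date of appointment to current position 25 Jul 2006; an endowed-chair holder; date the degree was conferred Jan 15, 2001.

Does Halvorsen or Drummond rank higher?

Halvorsen

By date the degree was conferred (later first): Mendoza, Halvorsen, Marino, Nakamura, Brennan, Drummond, Farouk and Johansson (each Jan 15, 2001); then Leclerc (Jun 4, 2000).
Among Mendoza, Halvorsen, Marino, Nakamura, Brennan, Drummond, Farouk and Johansson, by date of appointment to current position (earlier first): Mendoza, Halvorsen, Marino and Nakamura (18 Jan 2001) before Brennan, Drummond, Farouk and Johansson (25 Jul 2006).
Among Mendoza, Halvorsen, Marino and Nakamura, an endowed-chair holder before not an endowed-chair holder: Mendoza (an endowed-chair holder) before Halvorsen, Marino and Nakamura (not an endowed-chair holder).
Among Halvorsen, Marino and Nakamura, alphabetically by surname: Halvorsen before Marino before Nakamura.
Among Brennan, Drummond, Farouk and Johansson, an endowed-chair holder before not an endowed-chair holder: Brennan, Drummond and Farouk (an endowed-chair holder) before Johansson (not an endowed-chair holder).
Among Brennan, Drummond and Farouk, alphabetically by surname: Brennan before Drummond before Farouk.
So Halvorsen takes precedence.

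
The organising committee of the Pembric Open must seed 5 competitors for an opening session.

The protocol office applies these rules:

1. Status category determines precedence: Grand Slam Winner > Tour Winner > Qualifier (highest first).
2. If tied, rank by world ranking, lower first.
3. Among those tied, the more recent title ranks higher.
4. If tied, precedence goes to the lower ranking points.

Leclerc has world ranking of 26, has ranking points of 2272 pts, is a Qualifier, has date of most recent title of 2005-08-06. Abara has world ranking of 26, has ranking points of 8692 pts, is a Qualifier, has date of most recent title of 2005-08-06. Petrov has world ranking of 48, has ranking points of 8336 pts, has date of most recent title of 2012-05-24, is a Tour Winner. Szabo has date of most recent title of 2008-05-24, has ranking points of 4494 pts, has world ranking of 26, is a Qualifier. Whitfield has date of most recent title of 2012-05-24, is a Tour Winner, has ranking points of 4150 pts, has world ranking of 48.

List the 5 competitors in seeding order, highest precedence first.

By status category: Whitfield and Petrov (Tour Winner); then Szabo, Leclerc and Abara (Qualifier).
Whitfield and Petrov both have world ranking 48, so the next rule applies.
Whitfield and Petrov both have date of most recent title 2012-05-24, so the next rule applies.
Among Whitfield and Petrov, by ranking points (lower first): Whitfield (4150 pts) before Petrov (8336 pts).
Szabo, Leclerc and Abara all have world ranking 26, so the next rule applies.
Among Szabo, Leclerc and Abara, by date of most recent title (later first): Szabo (2008-05-24) before Leclerc and Abara (2005-08-06).
Among Leclerc and Abara, by ranking points (lower first): Leclerc (2272 pts) before Abara (8692 pts).
Full order: Whitfield, Petrov, Szabo, Leclerc, Abara.

Whitfield, Petrov, Szabo, Leclerc, Abara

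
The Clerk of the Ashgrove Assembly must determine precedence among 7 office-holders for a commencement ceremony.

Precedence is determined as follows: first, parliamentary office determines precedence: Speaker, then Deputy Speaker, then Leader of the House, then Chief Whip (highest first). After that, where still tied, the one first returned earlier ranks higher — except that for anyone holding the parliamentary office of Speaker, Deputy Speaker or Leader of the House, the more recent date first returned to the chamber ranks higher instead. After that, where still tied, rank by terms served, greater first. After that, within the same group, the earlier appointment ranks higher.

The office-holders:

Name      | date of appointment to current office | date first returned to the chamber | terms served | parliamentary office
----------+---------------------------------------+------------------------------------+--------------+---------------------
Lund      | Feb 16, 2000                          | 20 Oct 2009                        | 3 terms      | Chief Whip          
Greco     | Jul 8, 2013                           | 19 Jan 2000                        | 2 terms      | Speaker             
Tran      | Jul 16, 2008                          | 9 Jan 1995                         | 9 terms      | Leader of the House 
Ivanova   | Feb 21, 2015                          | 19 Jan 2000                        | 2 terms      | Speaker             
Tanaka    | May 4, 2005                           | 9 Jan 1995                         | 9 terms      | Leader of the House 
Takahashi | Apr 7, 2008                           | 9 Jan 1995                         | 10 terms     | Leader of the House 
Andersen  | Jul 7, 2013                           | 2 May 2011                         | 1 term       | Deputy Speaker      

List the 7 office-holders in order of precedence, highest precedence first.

By parliamentary office: Greco and Ivanova (Speaker); then Andersen (Deputy Speaker); then Takahashi, Tanaka and Tran (Leader of the House); then Lund (Chief Whip).
Greco and Ivanova both have date first returned to the chamber 19 Jan 2000, so the next rule applies.
Greco and Ivanova both have terms served 2 terms, so the next rule applies.
Among Greco and Ivanova, by date of appointment to current office (earlier first): Greco (Jul 8, 2013) before Ivanova (Feb 21, 2015).
Takahashi, Tanaka and Tran all have date first returned to the chamber 9 Jan 1995, so the next rule applies.
Among Takahashi, Tanaka and Tran, by terms served (higher first): Takahashi (10 terms) before Tanaka and Tran (9 terms).
Among Tanaka and Tran, by date of appointment to current office (earlier first): Tanaka (May 4, 2005) before Tran (Jul 16, 2008).
Full order: Greco, Ivanova, Andersen, Takahashi, Tanaka, Tran, Lund.

Greco, Ivanova, Andersen, Takahashi, Tanaka, Tran, Lund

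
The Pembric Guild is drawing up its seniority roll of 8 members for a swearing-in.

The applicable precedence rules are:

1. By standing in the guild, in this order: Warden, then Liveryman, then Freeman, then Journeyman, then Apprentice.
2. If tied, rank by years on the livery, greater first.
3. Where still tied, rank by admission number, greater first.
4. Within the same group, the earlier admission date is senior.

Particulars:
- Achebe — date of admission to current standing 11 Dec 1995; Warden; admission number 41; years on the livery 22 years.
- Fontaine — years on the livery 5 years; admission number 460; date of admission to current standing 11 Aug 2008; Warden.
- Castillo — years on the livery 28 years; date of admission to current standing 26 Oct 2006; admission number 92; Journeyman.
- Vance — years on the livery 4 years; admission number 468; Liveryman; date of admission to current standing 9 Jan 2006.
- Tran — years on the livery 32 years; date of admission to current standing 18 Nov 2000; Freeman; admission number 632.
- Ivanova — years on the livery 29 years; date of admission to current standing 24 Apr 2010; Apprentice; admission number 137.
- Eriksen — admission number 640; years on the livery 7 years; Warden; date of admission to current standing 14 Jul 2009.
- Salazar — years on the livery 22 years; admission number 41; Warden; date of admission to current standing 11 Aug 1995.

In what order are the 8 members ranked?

Salazar, Achebe, Eriksen, Fontaine, Vance, Tran, Castillo, Ivanova

By standing in the guild: Salazar, Achebe, Eriksen and Fontaine (Warden); then Vance (Liveryman); then Tran (Freeman); then Castillo (Journeyman); then Ivanova (Apprentice).
Among Salazar, Achebe, Eriksen and Fontaine, by years on the livery (higher first): Salazar and Achebe (22 years) before Eriksen (7 years) before Fontaine (5 years).
Salazar and Achebe both have admission number 41, so the next rule applies.
Among Salazar and Achebe, by date of admission to current standing (earlier first): Salazar (11 Aug 1995) before Achebe (11 Dec 1995).
Full order: Salazar, Achebe, Eriksen, Fontaine, Vance, Tran, Castillo, Ivanova.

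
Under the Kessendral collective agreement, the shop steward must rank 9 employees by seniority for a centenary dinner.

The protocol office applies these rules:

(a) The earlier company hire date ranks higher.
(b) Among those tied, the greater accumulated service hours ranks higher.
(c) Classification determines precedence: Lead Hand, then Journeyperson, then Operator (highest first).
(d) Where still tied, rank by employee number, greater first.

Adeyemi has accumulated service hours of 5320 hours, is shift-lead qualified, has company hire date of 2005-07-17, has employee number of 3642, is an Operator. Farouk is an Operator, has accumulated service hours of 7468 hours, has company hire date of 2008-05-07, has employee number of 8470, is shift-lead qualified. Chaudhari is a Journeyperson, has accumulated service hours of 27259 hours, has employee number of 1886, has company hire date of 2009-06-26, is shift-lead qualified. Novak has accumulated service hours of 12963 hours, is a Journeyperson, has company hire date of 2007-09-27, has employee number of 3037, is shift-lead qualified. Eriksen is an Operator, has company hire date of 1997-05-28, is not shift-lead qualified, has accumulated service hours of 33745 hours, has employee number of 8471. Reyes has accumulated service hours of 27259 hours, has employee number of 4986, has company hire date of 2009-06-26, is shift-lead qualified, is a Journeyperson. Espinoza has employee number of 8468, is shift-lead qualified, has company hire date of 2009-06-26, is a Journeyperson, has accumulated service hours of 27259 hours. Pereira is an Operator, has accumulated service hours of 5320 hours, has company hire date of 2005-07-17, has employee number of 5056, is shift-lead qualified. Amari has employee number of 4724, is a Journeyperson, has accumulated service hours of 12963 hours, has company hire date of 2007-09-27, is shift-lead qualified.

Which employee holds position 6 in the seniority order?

By company hire date (earlier first): Eriksen (1997-05-28); then Pereira and Adeyemi (both 2005-07-17); then Amari and Novak (both 2007-09-27); then Farouk (2008-05-07); then Espinoza, Reyes and Chaudhari (each 2009-06-26).
Pereira and Adeyemi both have accumulated service hours 5320 hours, so the next rule applies.
Pereira and Adeyemi are each Operator, so the next rule applies.
Among Pereira and Adeyemi, by employee number (higher first): Pereira (5056) before Adeyemi (3642).
Amari and Novak both have accumulated service hours 12963 hours, so the next rule applies.
Amari and Novak are each Journeyperson, so the next rule applies.
Among Amari and Novak, by employee number (higher first): Amari (4724) before Novak (3037).
Espinoza, Reyes and Chaudhari all have accumulated service hours 27259 hours, so the next rule applies.
Espinoza, Reyes and Chaudhari are each Journeyperson, so the next rule applies.
Among Espinoza, Reyes and Chaudhari, by employee number (higher first): Espinoza (8468) before Reyes (4986) before Chaudhari (1886).
Order: Eriksen, Pereira, Adeyemi, Amari, Novak, Farouk, Espinoza, Reyes, Chaudhari.

Farouk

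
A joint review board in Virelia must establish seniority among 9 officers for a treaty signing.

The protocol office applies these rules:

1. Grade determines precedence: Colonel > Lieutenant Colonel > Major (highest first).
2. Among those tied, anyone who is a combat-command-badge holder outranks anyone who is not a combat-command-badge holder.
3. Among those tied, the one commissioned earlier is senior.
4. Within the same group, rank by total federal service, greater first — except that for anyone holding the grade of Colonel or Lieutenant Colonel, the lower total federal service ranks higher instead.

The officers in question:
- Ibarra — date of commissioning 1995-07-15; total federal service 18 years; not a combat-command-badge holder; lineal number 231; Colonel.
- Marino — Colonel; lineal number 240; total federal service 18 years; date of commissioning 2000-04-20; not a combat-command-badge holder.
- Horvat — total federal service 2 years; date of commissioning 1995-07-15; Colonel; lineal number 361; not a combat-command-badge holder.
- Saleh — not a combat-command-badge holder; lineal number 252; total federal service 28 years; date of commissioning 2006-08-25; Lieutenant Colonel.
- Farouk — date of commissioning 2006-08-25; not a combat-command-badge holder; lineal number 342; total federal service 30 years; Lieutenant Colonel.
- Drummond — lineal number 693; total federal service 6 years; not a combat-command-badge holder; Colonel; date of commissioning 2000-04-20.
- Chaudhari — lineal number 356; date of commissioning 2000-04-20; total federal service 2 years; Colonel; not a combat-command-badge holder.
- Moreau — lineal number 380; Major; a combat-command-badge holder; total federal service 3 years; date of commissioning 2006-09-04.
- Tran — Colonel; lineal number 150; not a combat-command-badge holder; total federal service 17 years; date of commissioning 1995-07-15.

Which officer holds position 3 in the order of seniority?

Ibarra

By grade: Horvat, Tran, Ibarra, Chaudhari, Drummond and Marino (Colonel); then Saleh and Farouk (Lieutenant Colonel); then Moreau (Major).
Horvat, Tran, Ibarra, Chaudhari, Drummond and Marino are each not a combat-command-badge holder, so the next rule applies.
Among Horvat, Tran, Ibarra, Chaudhari, Drummond and Marino, by date of commissioning (earlier first): Horvat, Tran and Ibarra (1995-07-15) before Chaudhari, Drummond and Marino (2000-04-20).
Among Horvat, Tran and Ibarra, by total federal service (lower first) (reversed rule for this group): Horvat (2 years) before Tran (17 years) before Ibarra (18 years).
Among Chaudhari, Drummond and Marino, by total federal service (lower first) (reversed rule for this group): Chaudhari (2 years) before Drummond (6 years) before Marino (18 years).
Saleh and Farouk are each not a combat-command-badge holder, so the next rule applies.
Saleh and Farouk both have date of commissioning 2006-08-25, so the next rule applies.
Among Saleh and Farouk, by total federal service (lower first) (reversed rule for this group): Saleh (28 years) before Farouk (30 years).
Order: Horvat, Tran, Ibarra, Chaudhari, Drummond, Marino, Saleh, Farouk, Moreau.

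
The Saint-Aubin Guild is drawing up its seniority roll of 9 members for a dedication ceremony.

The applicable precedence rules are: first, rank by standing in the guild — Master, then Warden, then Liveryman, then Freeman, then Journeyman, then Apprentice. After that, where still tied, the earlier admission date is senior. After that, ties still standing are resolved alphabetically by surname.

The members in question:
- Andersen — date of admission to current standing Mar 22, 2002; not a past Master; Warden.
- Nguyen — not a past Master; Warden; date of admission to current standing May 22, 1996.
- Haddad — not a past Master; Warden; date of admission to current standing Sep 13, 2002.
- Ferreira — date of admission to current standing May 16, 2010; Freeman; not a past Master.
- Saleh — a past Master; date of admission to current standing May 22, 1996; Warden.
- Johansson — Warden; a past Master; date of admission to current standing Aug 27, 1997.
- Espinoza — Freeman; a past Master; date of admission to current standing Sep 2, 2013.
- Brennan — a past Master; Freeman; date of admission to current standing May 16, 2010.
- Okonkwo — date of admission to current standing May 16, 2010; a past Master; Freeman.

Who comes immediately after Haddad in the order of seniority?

By standing in the guild: Nguyen, Saleh, Johansson, Andersen and Haddad (Warden); then Brennan, Ferreira, Okonkwo and Espinoza (Freeman).
Among Nguyen, Saleh, Johansson, Andersen and Haddad, by date of admission to current standing (earlier first): Nguyen and Saleh (May 22, 1996) before Johansson (Aug 27, 1997) before Andersen (Mar 22, 2002) before Haddad (Sep 13, 2002).
Among Nguyen and Saleh, alphabetically by surname: Nguyen before Saleh.
Among Brennan, Ferreira, Okonkwo and Espinoza, by date of admission to current standing (earlier first): Brennan, Ferreira and Okonkwo (May 16, 2010) before Espinoza (Sep 2, 2013).
Among Brennan, Ferreira and Okonkwo, alphabetically by surname: Brennan before Ferreira before Okonkwo.
Order: Nguyen, Saleh, Johansson, Andersen, Haddad, Brennan, Ferreira, Okonkwo, Espinoza.

Brennan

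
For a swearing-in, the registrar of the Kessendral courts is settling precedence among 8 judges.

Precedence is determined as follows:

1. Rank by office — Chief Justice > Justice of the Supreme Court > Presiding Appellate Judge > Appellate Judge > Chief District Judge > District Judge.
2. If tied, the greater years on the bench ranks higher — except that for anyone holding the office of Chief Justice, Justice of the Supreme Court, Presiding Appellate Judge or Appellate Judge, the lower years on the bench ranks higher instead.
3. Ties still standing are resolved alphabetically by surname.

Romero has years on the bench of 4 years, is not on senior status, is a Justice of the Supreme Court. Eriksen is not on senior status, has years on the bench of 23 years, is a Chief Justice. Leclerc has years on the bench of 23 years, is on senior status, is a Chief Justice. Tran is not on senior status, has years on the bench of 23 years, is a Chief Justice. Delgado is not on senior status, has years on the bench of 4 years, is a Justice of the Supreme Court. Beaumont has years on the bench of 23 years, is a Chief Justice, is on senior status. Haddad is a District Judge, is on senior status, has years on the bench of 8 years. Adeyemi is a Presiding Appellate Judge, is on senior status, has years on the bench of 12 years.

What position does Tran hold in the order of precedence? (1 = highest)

By office: Beaumont, Eriksen, Leclerc and Tran (Chief Justice); then Delgado and Romero (Justice of the Supreme Court); then Adeyemi (Presiding Appellate Judge); then Haddad (District Judge).
Beaumont, Eriksen, Leclerc and Tran all have years on the bench 23 years, so the next rule applies.
Among Beaumont, Eriksen, Leclerc and Tran, alphabetically by surname: Beaumont before Eriksen before Leclerc before Tran.
Delgado and Romero both have years on the bench 4 years, so the next rule applies.
Among Delgado and Romero, alphabetically by surname: Delgado before Romero.
Order: Beaumont, Eriksen, Leclerc, Tran, Delgado, Romero, Adeyemi, Haddad. So position 4.

4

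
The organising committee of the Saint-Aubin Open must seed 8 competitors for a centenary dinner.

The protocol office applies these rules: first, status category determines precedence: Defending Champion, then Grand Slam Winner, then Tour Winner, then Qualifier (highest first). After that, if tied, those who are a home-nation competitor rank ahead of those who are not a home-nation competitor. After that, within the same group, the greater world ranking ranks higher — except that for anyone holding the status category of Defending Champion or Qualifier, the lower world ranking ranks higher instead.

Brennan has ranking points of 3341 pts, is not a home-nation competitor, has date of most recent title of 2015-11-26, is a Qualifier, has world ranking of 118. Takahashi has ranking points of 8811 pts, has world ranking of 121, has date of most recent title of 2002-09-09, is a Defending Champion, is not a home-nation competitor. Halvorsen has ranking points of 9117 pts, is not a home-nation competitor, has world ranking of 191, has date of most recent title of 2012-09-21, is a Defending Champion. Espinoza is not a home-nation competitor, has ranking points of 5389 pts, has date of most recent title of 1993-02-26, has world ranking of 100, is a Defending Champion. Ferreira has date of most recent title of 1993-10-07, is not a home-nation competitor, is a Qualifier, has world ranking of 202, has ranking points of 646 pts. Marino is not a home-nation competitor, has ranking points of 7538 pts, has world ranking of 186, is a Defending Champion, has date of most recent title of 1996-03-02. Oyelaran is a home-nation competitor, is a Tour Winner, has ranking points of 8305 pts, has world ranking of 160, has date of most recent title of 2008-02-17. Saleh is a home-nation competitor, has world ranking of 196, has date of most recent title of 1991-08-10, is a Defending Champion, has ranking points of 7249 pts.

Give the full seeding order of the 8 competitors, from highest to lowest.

By status category: Saleh, Espinoza, Takahashi, Marino and Halvorsen (Defending Champion); then Oyelaran (Tour Winner); then Brennan and Ferreira (Qualifier).
Among Saleh, Espinoza, Takahashi, Marino and Halvorsen, a home-nation competitor before not a home-nation competitor: Saleh (a home-nation competitor) before Espinoza, Takahashi, Marino and Halvorsen (not a home-nation competitor).
Among Espinoza, Takahashi, Marino and Halvorsen, by world ranking (lower first) (reversed rule for this group): Espinoza (100) before Takahashi (121) before Marino (186) before Halvorsen (191).
Brennan and Ferreira are each not a home-nation competitor, so the next rule applies.
Among Brennan and Ferreira, by world ranking (lower first) (reversed rule for this group): Brennan (118) before Ferreira (202).
Full order: Saleh, Espinoza, Takahashi, Marino, Halvorsen, Oyelaran, Brennan, Ferreira.

Saleh, Espinoza, Takahashi, Marino, Halvorsen, Oyelaran, Brennan, Ferreira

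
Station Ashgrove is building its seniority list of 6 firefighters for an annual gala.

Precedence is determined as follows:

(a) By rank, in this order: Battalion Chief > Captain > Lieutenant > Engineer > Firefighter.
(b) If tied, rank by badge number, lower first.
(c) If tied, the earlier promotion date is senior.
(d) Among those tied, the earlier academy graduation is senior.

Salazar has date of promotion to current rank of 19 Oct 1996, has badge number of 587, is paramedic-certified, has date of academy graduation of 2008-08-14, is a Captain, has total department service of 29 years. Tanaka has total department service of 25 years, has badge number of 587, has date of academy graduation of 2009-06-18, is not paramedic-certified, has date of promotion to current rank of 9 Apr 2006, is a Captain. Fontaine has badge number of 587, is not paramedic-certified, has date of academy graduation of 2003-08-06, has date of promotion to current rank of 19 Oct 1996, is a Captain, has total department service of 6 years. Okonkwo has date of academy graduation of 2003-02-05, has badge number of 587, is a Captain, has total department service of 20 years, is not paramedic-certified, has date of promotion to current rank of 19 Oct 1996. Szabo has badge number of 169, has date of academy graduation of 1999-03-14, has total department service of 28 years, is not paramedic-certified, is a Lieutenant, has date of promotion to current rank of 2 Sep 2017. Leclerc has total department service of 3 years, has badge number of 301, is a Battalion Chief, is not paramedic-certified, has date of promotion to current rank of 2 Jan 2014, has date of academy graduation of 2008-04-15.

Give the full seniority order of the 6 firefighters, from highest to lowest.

By rank: Leclerc (Battalion Chief); then Okonkwo, Fontaine, Salazar and Tanaka (Captain); then Szabo (Lieutenant).
Okonkwo, Fontaine, Salazar and Tanaka all have badge number 587, so the next rule applies.
Among Okonkwo, Fontaine, Salazar and Tanaka, by date of promotion to current rank (earlier first): Okonkwo, Fontaine and Salazar (19 Oct 1996) before Tanaka (9 Apr 2006).
Among Okonkwo, Fontaine and Salazar, by date of academy graduation (earlier first): Okonkwo (2003-02-05) before Fontaine (2003-08-06) before Salazar (2008-08-14).
Full order: Leclerc, Okonkwo, Fontaine, Salazar, Tanaka, Szabo.

Leclerc, Okonkwo, Fontaine, Salazar, Tanaka, Szabo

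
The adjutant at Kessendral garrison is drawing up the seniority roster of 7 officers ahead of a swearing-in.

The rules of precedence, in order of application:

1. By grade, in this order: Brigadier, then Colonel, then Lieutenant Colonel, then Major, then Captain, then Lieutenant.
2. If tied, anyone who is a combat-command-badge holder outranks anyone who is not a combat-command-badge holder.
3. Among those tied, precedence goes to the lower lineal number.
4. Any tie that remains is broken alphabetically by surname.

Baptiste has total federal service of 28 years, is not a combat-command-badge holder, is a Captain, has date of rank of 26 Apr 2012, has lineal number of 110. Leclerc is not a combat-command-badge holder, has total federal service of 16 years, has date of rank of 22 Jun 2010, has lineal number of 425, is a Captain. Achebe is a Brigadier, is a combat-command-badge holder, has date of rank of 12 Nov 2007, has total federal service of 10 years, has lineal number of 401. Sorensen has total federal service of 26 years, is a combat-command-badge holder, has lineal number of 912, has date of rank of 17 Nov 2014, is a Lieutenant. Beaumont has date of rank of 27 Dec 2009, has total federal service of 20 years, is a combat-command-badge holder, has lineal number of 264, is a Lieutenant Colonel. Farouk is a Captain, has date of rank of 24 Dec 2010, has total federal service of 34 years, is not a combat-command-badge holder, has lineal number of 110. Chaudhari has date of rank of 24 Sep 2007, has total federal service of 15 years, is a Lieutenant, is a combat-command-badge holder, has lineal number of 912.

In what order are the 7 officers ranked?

By grade: Achebe (Brigadier); then Beaumont (Lieutenant Colonel); then Baptiste, Farouk and Leclerc (Captain); then Chaudhari and Sorensen (Lieutenant).
Baptiste, Farouk and Leclerc are each not a combat-command-badge holder, so the next rule applies.
Among Baptiste, Farouk and Leclerc, by lineal number (lower first): Baptiste and Farouk (110) before Leclerc (425).
Among Baptiste and Farouk, alphabetically by surname: Baptiste before Farouk.
Chaudhari and Sorensen are each a combat-command-badge holder, so the next rule applies.
Chaudhari and Sorensen both have lineal number 912, so the next rule applies.
Among Chaudhari and Sorensen, alphabetically by surname: Chaudhari before Sorensen.
Full order: Achebe, Beaumont, Baptiste, Farouk, Leclerc, Chaudhari, Sorensen.

Achebe, Beaumont, Baptiste, Farouk, Leclerc, Chaudhari, Sorensen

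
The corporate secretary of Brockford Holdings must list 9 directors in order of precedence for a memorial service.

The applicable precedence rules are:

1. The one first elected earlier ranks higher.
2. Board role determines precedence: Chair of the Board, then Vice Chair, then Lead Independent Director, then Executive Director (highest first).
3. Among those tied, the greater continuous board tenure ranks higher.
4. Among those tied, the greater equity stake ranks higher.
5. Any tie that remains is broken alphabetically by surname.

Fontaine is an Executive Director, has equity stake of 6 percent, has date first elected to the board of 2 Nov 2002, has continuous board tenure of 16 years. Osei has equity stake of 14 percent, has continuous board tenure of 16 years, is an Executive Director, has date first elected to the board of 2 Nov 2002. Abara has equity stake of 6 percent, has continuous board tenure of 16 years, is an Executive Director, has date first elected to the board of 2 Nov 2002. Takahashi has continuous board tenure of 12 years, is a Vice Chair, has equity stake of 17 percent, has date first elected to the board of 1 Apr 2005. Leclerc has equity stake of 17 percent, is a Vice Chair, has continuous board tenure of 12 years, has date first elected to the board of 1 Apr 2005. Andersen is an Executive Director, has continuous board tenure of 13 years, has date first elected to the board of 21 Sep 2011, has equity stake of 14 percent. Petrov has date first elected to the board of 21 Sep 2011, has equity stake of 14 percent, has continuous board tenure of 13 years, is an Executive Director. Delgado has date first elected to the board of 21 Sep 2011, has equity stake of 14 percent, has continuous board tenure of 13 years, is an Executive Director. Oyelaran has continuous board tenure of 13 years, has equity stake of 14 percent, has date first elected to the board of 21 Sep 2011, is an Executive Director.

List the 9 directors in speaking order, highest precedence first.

Osei, Abara, Fontaine, Leclerc, Takahashi, Andersen, Delgado, Oyelaran, Petrov

By date first elected to the board (earlier first): Osei, Abara and Fontaine (each 2 Nov 2002); then Leclerc and Takahashi (both 1 Apr 2005); then Andersen, Delgado, Oyelaran and Petrov (each 21 Sep 2011).
Osei, Abara and Fontaine are each Executive Director, so the next rule applies.
Osei, Abara and Fontaine all have continuous board tenure 16 years, so the next rule applies.
Among Osei, Abara and Fontaine, by equity stake (higher first): Osei (14 percent) before Abara and Fontaine (6 percent).
Among Abara and Fontaine, alphabetically by surname: Abara before Fontaine.
Leclerc and Takahashi are each Vice Chair, so the next rule applies.
Leclerc and Takahashi both have continuous board tenure 12 years, so the next rule applies.
Leclerc and Takahashi both have equity stake 17 percent, so the next rule applies.
Among Leclerc and Takahashi, alphabetically by surname: Leclerc before Takahashi.
Andersen, Delgado, Oyelaran and Petrov are each Executive Director, so the next rule applies.
Andersen, Delgado, Oyelaran and Petrov all have continuous board tenure 13 years, so the next rule applies.
Andersen, Delgado, Oyelaran and Petrov all have equity stake 14 percent, so the next rule applies.
Among Andersen, Delgado, Oyelaran and Petrov, alphabetically by surname: Andersen before Delgado before Oyelaran before Petrov.
Full order: Osei, Abara, Fontaine, Leclerc, Takahashi, Andersen, Delgado, Oyelaran, Petrov.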